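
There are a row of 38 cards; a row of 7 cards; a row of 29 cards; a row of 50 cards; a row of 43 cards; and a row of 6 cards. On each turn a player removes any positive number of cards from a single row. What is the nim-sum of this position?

35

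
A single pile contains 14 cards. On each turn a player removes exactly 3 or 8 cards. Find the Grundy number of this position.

Build the Grundy sequence with g(k) = mex{g(k−s) : s ∈ {3, 8}, s ≤ k}:
k:     0  1  2  3  4  5  6  7  8  9 10 11 12 13 14
g(k):  0  0  0  1  1  1  0  0  2  1  1  0  0  0  1
So g(14) = 1.

1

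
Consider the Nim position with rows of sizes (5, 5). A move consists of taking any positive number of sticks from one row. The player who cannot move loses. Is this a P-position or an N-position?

P-position

Compute the nim-sum pairwise:
5 ^ 5 = 0
The nim-sum is 0, so this is a P-position: the player to move is in a losing position under optimal play.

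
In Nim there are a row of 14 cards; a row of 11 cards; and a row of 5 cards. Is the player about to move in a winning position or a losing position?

Losing position

Bitwise XOR of the heap sizes:
  1110  (14)
  1011  (11)
  0101  (5)
  ----
  0000  (0)
The nim-sum is 0, so this is a P-position: the player to move is in a losing position under optimal play.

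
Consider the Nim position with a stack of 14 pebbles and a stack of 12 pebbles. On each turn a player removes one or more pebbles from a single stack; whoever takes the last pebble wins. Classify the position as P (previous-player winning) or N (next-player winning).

Write each in binary and XOR column by column:
  1110  (14)
  1100  (12)
  ----
  0010  (2)
The nim-sum is 2 ≠ 0, so this is an N-position: the player to move can win.

N-position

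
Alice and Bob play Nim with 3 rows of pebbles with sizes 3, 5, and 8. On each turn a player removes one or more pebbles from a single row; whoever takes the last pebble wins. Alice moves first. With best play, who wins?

In binary:
  0011  (3)
  0101  (5)
  1000  (8)
  ----
  1110  (14)
The nim-sum is 14 ≠ 0, so this is an N-position: the player to move can win; Alice has a winning move.

Alice wins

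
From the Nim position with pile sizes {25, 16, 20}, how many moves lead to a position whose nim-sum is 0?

3

Nim-sum: 25 ⊕ 16 ⊕ 20 = 29.
The overall nim-sum is X = 29. A pile of size p has a winning move iff p XOR X < p (reduce it to p XOR X).
  25: 25 XOR 29 = 4 < 25 — winning move (to 4).
  16: 16 XOR 29 = 13 < 16 — winning move (to 13).
  20: 20 XOR 29 = 9 < 20 — winning move (to 9).
That gives 3 winning moves.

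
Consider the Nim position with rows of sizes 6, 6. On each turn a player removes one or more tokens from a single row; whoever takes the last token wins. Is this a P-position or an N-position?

Compute the nim-sum pairwise:
6 XOR 6 = 0
The nim-sum is 0, so this is a P-position: the player to move is in a losing position under optimal play.

P-position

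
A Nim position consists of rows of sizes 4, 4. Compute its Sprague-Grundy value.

0

Compute the nim-sum pairwise:
4 ⊕ 4 = 0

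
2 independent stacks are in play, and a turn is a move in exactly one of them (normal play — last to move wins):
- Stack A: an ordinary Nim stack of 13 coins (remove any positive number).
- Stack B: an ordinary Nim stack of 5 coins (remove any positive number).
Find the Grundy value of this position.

8

Stack A is a plain Nim stack of size 13, so its Grundy value is 13.
Stack B is a plain Nim stack of size 5, so its Grundy value is 5.
The value of a disjunctive sum is the nim-sum of the parts.
Combined value = 13 XOR 5 = 8.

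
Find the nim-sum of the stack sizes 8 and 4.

Compute the nim-sum pairwise:
8 ⊕ 4 = 12

12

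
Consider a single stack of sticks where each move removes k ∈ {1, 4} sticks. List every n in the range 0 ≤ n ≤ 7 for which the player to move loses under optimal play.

0, 2, 5, 7

Build the Grundy sequence with g(k) = mex{g(k−s) : s ∈ {1, 4}, s ≤ k}:
g(0) = mex{} = 0
g(1) = mex{0} = 1
g(2) = mex{1} = 0
g(3) = mex{0} = 1
g(4) = mex{0,1} = 2
g(5) = mex{1,2} = 0
g(6) = mex{0} = 1
g(7) = mex{1} = 0
The P-positions (g = 0) in 0..7 are 0, 2, 5, 7.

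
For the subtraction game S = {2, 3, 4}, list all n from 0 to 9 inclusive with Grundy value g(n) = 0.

0, 1, 6, 7

Build the Grundy sequence with g(k) = mex{g(k−s) : s ∈ {2, 3, 4}, s ≤ k}:
g(0) = mex{} = 0
g(1) = mex{} = 0
g(2) = mex{0} = 1
g(3) = mex{0} = 1
g(4) = mex{0,1} = 2
g(5) = mex{0,1} = 2
g(6) = mex{1,2} = 0
g(7) = mex{1,2} = 0
g(8) = mex{0,2} = 1
g(9) = mex{0,2} = 1
The P-positions (g = 0) in 0..9 are 0, 1, 6, 7.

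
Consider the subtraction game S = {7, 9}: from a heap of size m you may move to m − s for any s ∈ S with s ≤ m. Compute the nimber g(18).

0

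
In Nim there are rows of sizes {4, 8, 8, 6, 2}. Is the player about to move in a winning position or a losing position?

Losing position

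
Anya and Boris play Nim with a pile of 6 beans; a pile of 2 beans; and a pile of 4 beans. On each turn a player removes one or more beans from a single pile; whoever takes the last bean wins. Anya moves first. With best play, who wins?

Boris wins

Write each in binary and XOR column by column:
  110  (6)
  010  (2)
  100  (4)
  ---
  000  (0)
The nim-sum is 0, so this is a P-position: the player to move is in a losing position under optimal play; Anya is about to move from it and so loses — Boris wins.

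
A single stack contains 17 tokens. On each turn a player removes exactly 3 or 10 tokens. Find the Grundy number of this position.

Compute g(0), g(1), … for moves {3, 10}:
k:     0  1  2  3  4  5  6  7  8  9 10 11 12 13 14 15 16 17
g(k):  0  0  0  1  1  1  0  0  0  1  1  1  2  0  0  0  1  1
So g(17) = 1.

1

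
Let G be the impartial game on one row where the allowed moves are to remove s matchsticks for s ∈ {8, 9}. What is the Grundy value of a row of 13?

1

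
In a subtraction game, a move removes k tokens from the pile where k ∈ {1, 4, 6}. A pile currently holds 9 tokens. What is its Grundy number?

2

Grundy values for subtraction set {1, 4, 6}:
k:     0  1  2  3  4  5  6  7  8  9
g(k):  0  1  0  1  2  0  1  0  1  2
So g(9) = 2.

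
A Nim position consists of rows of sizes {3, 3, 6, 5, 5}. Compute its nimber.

Write each in binary and XOR column by column:
  011  (3)
  011  (3)
  110  (6)
  101  (5)
  101  (5)
  ---
  110  (6)

6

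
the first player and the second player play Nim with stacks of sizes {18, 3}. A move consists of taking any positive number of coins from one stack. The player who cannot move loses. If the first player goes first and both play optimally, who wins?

the first player wins

Nim-sum: 18 XOR 3 = 17.
The nim-sum is 17 ≠ 0, so this is an N-position: the player to move can win; the first player has a winning move.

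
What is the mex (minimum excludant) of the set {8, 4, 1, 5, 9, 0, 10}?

2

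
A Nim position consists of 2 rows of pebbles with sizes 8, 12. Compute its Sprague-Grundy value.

In binary:
  1000  (8)
  1100  (12)
  ----
  0100  (4)

4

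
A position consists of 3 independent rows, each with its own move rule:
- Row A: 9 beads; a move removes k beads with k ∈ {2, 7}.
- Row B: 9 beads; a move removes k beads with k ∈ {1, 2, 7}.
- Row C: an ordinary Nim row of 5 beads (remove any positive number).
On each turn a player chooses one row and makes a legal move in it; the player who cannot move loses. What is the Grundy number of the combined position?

For row A, compute g(0), g(1), … with moves {2, 7}:
g(0) = mex{} = 0
g(1) = mex{} = 0
g(2) = mex{0} = 1
g(3) = mex{0} = 1
g(4) = mex{1} = 0
g(5) = mex{1} = 0
g(6) = mex{0} = 1
g(7) = mex{0} = 1
g(8) = mex{0,1} = 2
g(9) = mex{1} = 0
So g(9) = 0.
Grundy values for row B (subtraction set {1, 2, 7}):
g(0) = mex{} = 0
g(1) = mex{0} = 1
g(2) = mex{0,1} = 2
g(3) = mex{1,2} = 0
g(4) = mex{0,2} = 1
g(5) = mex{0,1} = 2
g(6) = mex{1,2} = 0
g(7) = mex{0,2} = 1
g(8) = mex{0,1} = 2
g(9) = mex{1,2} = 0
So g(9) = 0.
Row C is a plain Nim row of size 5, so its Grundy value is 5.
By the Sprague-Grundy theorem, the Grundy value of a sum of independent games is the XOR of the component values.
Combined value = 0 ⊕ 0 ⊕ 5 = 5.

5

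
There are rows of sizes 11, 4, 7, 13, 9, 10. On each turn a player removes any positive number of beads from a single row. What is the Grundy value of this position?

6

Compute the nim-sum pairwise:
11 XOR 4 = 15
15 XOR 7 = 8
8 XOR 13 = 5
5 XOR 9 = 12
12 XOR 10 = 6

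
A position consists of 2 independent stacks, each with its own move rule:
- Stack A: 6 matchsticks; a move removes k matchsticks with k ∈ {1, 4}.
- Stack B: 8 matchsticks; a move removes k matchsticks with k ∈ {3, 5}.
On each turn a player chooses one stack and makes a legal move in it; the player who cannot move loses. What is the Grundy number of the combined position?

1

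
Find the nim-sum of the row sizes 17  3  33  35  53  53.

16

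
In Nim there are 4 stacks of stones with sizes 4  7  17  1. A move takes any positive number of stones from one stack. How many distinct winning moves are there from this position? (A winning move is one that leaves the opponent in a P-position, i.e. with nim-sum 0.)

1

Compute the nim-sum pairwise:
4 ⊕ 7 = 3
3 ⊕ 17 = 18
18 ⊕ 1 = 19
The overall nim-sum is X = 19. A stack of size p has a winning move iff p XOR X < p (reduce it to p XOR X).
  4: 4 XOR 19 = 23 ≥ 4 — no move.
  7: 7 XOR 19 = 20 ≥ 7 — no move.
  17: 17 XOR 19 = 2 < 17 — winning move (to 2).
  1: 1 XOR 19 = 18 ≥ 1 — no move.
That gives 1 winning move.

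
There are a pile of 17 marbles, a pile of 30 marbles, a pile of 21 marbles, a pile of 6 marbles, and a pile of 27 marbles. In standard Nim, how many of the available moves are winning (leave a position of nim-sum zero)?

3

Compute the nim-sum pairwise:
17 XOR 30 = 15
15 XOR 21 = 26
26 XOR 6 = 28
28 XOR 27 = 7
The overall nim-sum is X = 7. A pile of size p has a winning move iff p XOR X < p (reduce it to p XOR X).
  17: 17 XOR 7 = 22 ≥ 17 — no move.
  30: 30 XOR 7 = 25 < 30 — winning move (to 25).
  21: 21 XOR 7 = 18 < 21 — winning move (to 18).
  6: 6 XOR 7 = 1 < 6 — winning move (to 1).
  27: 27 XOR 7 = 28 ≥ 27 — no move.
That gives 3 winning moves.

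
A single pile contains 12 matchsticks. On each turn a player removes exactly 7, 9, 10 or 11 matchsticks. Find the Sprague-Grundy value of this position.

Build the Grundy sequence with g(k) = mex{g(k−s) : s ∈ {7, 9, 10, 11}, s ≤ k}:
g(0) = mex{} = 0
g(1) = mex{} = 0
g(2) = mex{} = 0
g(3) = mex{} = 0
g(4) = mex{} = 0
g(5) = mex{} = 0
g(6) = mex{} = 0
g(7) = mex{0} = 1
g(8) = mex{0} = 1
g(9) = mex{0} = 1
g(10) = mex{0} = 1
g(11) = mex{0} = 1
g(12) = mex{0} = 1
So g(12) = 1.

1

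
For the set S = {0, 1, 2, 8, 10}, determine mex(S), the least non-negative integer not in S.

The values 0, 1, 2 are all present; 3 is the first non-negative integer missing from the set.

3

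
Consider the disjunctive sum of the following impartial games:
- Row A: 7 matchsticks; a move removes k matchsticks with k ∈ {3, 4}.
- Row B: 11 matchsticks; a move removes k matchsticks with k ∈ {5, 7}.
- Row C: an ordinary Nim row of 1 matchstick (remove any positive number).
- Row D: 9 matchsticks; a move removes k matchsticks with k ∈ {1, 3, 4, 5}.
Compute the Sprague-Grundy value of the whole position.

2

For row A, compute g(0), g(1), … with moves {3, 4}:
g(0) = mex{} = 0
g(1) = mex{} = 0
g(2) = mex{} = 0
g(3) = mex{0} = 1
g(4) = mex{0} = 1
g(5) = mex{0} = 1
g(6) = mex{0,1} = 2
g(7) = mex{1} = 0
So g(7) = 0.
Grundy values for row B (subtraction set {5, 7}):
k:     0  1  2  3  4  5  6  7  8  9 10 11
g(k):  0  0  0  0  0  1  1  1  1  1  2  2
So g(11) = 2.
Row C is a plain Nim row of size 1, so its Grundy value is 1.
For row D, compute g(0), g(1), … with moves {1, 3, 4, 5}:
k:     0  1  2  3  4  5  6  7  8  9
g(k):  0  1  0  1  2  3  2  3  0  1
So g(9) = 1.
The value of a disjunctive sum is the nim-sum of the parts.
Combined value = 0 XOR 2 XOR 1 XOR 1 = 2.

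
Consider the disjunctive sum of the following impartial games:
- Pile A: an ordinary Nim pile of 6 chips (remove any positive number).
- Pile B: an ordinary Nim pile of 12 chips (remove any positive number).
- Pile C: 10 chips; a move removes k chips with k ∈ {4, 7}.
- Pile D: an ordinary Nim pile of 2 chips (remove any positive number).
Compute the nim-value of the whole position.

10

Pile A is a plain Nim pile of size 6, so its Grundy value is 6.
Pile B is a plain Nim pile of size 12, so its Grundy value is 12.
For pile C, compute g(0), g(1), … with moves {4, 7}:
k:     0  1  2  3  4  5  6  7  8  9 10
g(k):  0  0  0  0  1  1  1  1  2  2  2
So g(10) = 2.
Pile D is a plain Nim pile of size 2, so its Grundy value is 2.
The value of a disjunctive sum is the nim-sum of the parts.
Combined value = 6 ⊕ 12 ⊕ 2 ⊕ 2 = 10.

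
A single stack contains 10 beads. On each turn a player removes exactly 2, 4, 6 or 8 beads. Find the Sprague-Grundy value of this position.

0

Grundy values for subtraction set {2, 4, 6, 8}:
g(0) = mex{} = 0
g(1) = mex{} = 0
g(2) = mex{0} = 1
g(3) = mex{0} = 1
g(4) = mex{0,1} = 2
g(5) = mex{0,1} = 2
g(6) = mex{0,1,2} = 3
g(7) = mex{0,1,2} = 3
g(8) = mex{0,1,2,3} = 4
g(9) = mex{0,1,2,3} = 4
g(10) = mex{1,2,3,4} = 0
So g(10) = 0.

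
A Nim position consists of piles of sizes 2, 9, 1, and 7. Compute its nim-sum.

In binary:
  0010  (2)
  1001  (9)
  0001  (1)
  0111  (7)
  ----
  1101  (13)

13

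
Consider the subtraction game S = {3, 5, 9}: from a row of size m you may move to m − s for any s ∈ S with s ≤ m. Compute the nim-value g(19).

Build the Grundy sequence with g(k) = mex{g(k−s) : s ∈ {3, 5, 9}, s ≤ k}:
k:     0  1  2  3  4  5  6  7  8  9 10 11 12 13 14 15 16 17 18 19
g(k):  0  0  0  1  1  1  2  2  0  3  3  1  0  2  0  1  0  1  0  1
So g(19) = 1.

1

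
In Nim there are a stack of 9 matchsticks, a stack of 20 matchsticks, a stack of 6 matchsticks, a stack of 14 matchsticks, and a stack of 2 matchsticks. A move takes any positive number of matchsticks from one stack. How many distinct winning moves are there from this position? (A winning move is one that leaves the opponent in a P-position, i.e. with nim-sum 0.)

1

Nim-sum: 9 XOR 20 XOR 6 XOR 14 XOR 2 = 23.
The overall nim-sum is X = 23. A stack of size p has a winning move iff p XOR X < p (reduce it to p XOR X).
  9: 9 XOR 23 = 30 ≥ 9 — no move.
  20: 20 XOR 23 = 3 < 20 — winning move (to 3).
  6: 6 XOR 23 = 17 ≥ 6 — no move.
  14: 14 XOR 23 = 25 ≥ 14 — no move.
  2: 2 XOR 23 = 21 ≥ 2 — no move.
That gives 1 winning move.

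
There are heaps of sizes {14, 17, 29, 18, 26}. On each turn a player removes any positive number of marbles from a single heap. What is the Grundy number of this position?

Write each in binary and XOR column by column:
  01110  (14)
  10001  (17)
  11101  (29)
  10010  (18)
  11010  (26)
  -----
  01010  (10)

10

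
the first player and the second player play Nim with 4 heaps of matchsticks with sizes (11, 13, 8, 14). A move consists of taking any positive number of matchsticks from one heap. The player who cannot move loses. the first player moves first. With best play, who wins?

the second player wins

Nim-sum: 11 XOR 13 XOR 8 XOR 14 = 0.
The nim-sum is 0, so this is a P-position: the player to move is in a losing position under optimal play; the first player is about to move from it and so loses — the second player wins.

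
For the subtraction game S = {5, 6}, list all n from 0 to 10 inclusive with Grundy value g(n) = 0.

0, 1, 2, 3, 4

Build the Grundy sequence with g(k) = mex{g(k−s) : s ∈ {5, 6}, s ≤ k}:
g(0) = mex{} = 0
g(1) = mex{} = 0
g(2) = mex{} = 0
g(3) = mex{} = 0
g(4) = mex{} = 0
g(5) = mex{0} = 1
g(6) = mex{0} = 1
g(7) = mex{0} = 1
g(8) = mex{0} = 1
g(9) = mex{0} = 1
g(10) = mex{0,1} = 2
The P-positions (g = 0) in 0..10 are 0, 1, 2, 3, 4.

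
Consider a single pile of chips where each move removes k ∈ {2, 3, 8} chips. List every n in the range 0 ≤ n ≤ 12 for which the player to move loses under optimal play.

Build the Grundy sequence with g(k) = mex{g(k−s) : s ∈ {2, 3, 8}, s ≤ k}:
k:     0  1  2  3  4  5  6  7  8  9 10 11 12
g(k):  0  0  1  1  2  0  0  1  1  2  0  0  1
The P-positions (g = 0) in 0..12 are 0, 1, 5, 6, 10, 11.

0, 1, 5, 6, 10, 11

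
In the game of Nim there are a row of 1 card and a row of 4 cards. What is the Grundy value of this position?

5

In binary:
  001  (1)
  100  (4)
  ---
  101  (5)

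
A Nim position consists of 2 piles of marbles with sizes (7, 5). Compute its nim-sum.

2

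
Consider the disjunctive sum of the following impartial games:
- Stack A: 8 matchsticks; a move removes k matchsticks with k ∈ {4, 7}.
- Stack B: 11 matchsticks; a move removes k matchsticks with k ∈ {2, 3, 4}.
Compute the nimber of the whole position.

0

Grundy values for stack A (subtraction set {4, 7}):
k:     0  1  2  3  4  5  6  7  8
g(k):  0  0  0  0  1  1  1  1  2
So g(8) = 2.
Build the Grundy sequence for stack B with g(k) = mex{g(k−s) : s ∈ {2, 3, 4}, s ≤ k}:
k:     0  1  2  3  4  5  6  7  8  9 10 11
g(k):  0  0  1  1  2  2  0  0  1  1  2  2
So g(11) = 2.
The value of a disjunctive sum is the nim-sum of the parts.
Combined value = 2 XOR 2 = 0.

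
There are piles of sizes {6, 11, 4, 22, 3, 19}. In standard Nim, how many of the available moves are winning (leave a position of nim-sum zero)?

Nim-sum: 6 ⊕ 11 ⊕ 4 ⊕ 22 ⊕ 3 ⊕ 19 = 15.
The overall nim-sum is X = 15. A pile of size p has a winning move iff p XOR X < p (reduce it to p XOR X).
  6: 6 XOR 15 = 9 ≥ 6 — no move.
  11: 11 XOR 15 = 4 < 11 — winning move (to 4).
  4: 4 XOR 15 = 11 ≥ 4 — no move.
  22: 22 XOR 15 = 25 ≥ 22 — no move.
  3: 3 XOR 15 = 12 ≥ 3 — no move.
  19: 19 XOR 15 = 28 ≥ 19 — no move.
That gives 1 winning move.

1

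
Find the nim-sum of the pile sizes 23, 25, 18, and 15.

Nim-sum: 23 XOR 25 XOR 18 XOR 15 = 19.

19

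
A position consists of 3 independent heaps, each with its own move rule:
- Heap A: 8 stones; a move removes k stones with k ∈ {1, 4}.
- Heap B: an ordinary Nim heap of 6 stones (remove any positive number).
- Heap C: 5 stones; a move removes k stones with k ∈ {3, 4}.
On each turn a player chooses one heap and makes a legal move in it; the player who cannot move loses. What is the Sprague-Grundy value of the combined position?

6

For heap A, compute g(0), g(1), … with moves {1, 4}:
g(0) = mex{} = 0
g(1) = mex{0} = 1
g(2) = mex{1} = 0
g(3) = mex{0} = 1
g(4) = mex{0,1} = 2
g(5) = mex{1,2} = 0
g(6) = mex{0} = 1
g(7) = mex{1} = 0
g(8) = mex{0,2} = 1
So g(8) = 1.
Heap B is a plain Nim heap of size 6, so its Grundy value is 6.
For heap C, compute g(0), g(1), … with moves {3, 4}:
k:     0  1  2  3  4  5
g(k):  0  0  0  1  1  1
So g(5) = 1.
By the Sprague-Grundy theorem, the Grundy value of a sum of independent games is the XOR of the component values.
Combined value = 1 XOR 6 XOR 1 = 6.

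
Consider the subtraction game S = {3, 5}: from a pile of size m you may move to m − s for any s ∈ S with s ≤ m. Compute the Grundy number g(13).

1

Build the Grundy sequence with g(k) = mex{g(k−s) : s ∈ {3, 5}, s ≤ k}:
g(0) = mex{} = 0
g(1) = mex{} = 0
g(2) = mex{} = 0
g(3) = mex{0} = 1
g(4) = mex{0} = 1
g(5) = mex{0} = 1
g(6) = mex{0,1} = 2
g(7) = mex{0,1} = 2
g(8) = mex{1} = 0
g(9) = mex{1,2} = 0
g(10) = mex{1,2} = 0
g(11) = mex{0,2} = 1
g(12) = mex{0,2} = 1
g(13) = mex{0} = 1
So g(13) = 1.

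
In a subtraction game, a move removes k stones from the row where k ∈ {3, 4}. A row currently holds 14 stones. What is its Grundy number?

Build the Grundy sequence with g(k) = mex{g(k−s) : s ∈ {3, 4}, s ≤ k}:
k:     0  1  2  3  4  5  6  7  8  9 10 11 12 13 14
g(k):  0  0  0  1  1  1  2  0  0  0  1  1  1  2  0
So g(14) = 0.

0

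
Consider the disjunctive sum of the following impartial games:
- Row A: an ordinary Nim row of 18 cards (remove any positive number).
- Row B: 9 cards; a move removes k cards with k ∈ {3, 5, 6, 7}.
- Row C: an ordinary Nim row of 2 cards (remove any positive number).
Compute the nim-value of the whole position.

Row A is a plain Nim row of size 18, so its Grundy value is 18.
For row B, compute g(0), g(1), … with moves {3, 5, 6, 7}:
g(0) = mex{} = 0
g(1) = mex{} = 0
g(2) = mex{} = 0
g(3) = mex{0} = 1
g(4) = mex{0} = 1
g(5) = mex{0} = 1
g(6) = mex{0,1} = 2
g(7) = mex{0,1} = 2
g(8) = mex{0,1} = 2
g(9) = mex{0,1,2} = 3
So g(9) = 3.
Row C is a plain Nim row of size 2, so its Grundy value is 2.
By the Sprague-Grundy theorem, the Grundy value of a sum of independent games is the XOR of the component values.
Combined value = 18 ⊕ 3 ⊕ 2 = 19.

19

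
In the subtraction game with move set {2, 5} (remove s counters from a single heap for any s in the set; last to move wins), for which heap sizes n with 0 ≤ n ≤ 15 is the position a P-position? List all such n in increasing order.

0, 1, 4, 7, 8, 11, 14, 15

Grundy values for subtraction set {2, 5}:
k:     0  1  2  3  4  5  6  7  8  9 10 11 12 13 14 15
g(k):  0  0  1  1  0  2  1  0  0  1  1  0  2  1  0  0
The P-positions (g = 0) in 0..15 are 0, 1, 4, 7, 8, 11, 14, 15.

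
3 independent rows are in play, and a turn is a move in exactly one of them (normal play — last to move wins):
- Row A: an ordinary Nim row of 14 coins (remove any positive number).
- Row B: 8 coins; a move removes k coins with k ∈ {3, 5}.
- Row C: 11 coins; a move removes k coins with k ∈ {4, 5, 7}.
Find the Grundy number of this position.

Row A is a plain Nim row of size 14, so its Grundy value is 14.
Build the Grundy sequence for row B with g(k) = mex{g(k−s) : s ∈ {3, 5}, s ≤ k}:
k:     0  1  2  3  4  5  6  7  8
g(k):  0  0  0  1  1  1  2  2  0
So g(8) = 0.
Grundy values for row C (subtraction set {4, 5, 7}):
k:     0  1  2  3  4  5  6  7  8  9 10 11
g(k):  0  0  0  0  1  1  1  1  2  2  2  0
So g(11) = 0.
By the Sprague-Grundy theorem, the Grundy value of a sum of independent games is the XOR of the component values.
Combined value = 14 XOR 0 XOR 0 = 14.

14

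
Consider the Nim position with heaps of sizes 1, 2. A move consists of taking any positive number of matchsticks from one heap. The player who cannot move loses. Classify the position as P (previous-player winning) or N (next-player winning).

Nim-sum: 1 ^ 2 = 3.
The nim-sum is 3 ≠ 0, so this is an N-position: the player to move can win.

N-position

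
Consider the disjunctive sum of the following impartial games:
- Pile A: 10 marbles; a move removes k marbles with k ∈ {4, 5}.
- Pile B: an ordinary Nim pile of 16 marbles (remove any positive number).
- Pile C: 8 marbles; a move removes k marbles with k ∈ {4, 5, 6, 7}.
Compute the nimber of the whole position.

Build the Grundy sequence for pile A with g(k) = mex{g(k−s) : s ∈ {4, 5}, s ≤ k}:
g(0) = mex{} = 0
g(1) = mex{} = 0
g(2) = mex{} = 0
g(3) = mex{} = 0
g(4) = mex{0} = 1
g(5) = mex{0} = 1
g(6) = mex{0} = 1
g(7) = mex{0} = 1
g(8) = mex{0,1} = 2
g(9) = mex{1} = 0
g(10) = mex{1} = 0
So g(10) = 0.
Pile B is a plain Nim pile of size 16, so its Grundy value is 16.
Build the Grundy sequence for pile C with g(k) = mex{g(k−s) : s ∈ {4, 5, 6, 7}, s ≤ k}:
k:     0  1  2  3  4  5  6  7  8
g(k):  0  0  0  0  1  1  1  1  2
So g(8) = 2.
By the Sprague-Grundy theorem, the Grundy value of a sum of independent games is the XOR of the component values.
Combined value = 0 ⊕ 16 ⊕ 2 = 18.

18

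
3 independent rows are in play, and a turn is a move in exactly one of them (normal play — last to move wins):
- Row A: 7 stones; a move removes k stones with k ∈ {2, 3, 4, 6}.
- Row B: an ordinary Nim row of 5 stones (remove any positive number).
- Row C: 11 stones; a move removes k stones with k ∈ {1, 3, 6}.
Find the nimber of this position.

For row A, compute g(0), g(1), … with moves {2, 3, 4, 6}:
g(0) = mex{} = 0
g(1) = mex{} = 0
g(2) = mex{0} = 1
g(3) = mex{0} = 1
g(4) = mex{0,1} = 2
g(5) = mex{0,1} = 2
g(6) = mex{0,1,2} = 3
g(7) = mex{0,1,2} = 3
So g(7) = 3.
Row B is a plain Nim row of size 5, so its Grundy value is 5.
Grundy values for row C (subtraction set {1, 3, 6}):
g(0) = mex{} = 0
g(1) = mex{0} = 1
g(2) = mex{1} = 0
g(3) = mex{0} = 1
g(4) = mex{1} = 0
g(5) = mex{0} = 1
g(6) = mex{0,1} = 2
g(7) = mex{0,1,2} = 3
g(8) = mex{0,1,3} = 2
g(9) = mex{1,2} = 0
g(10) = mex{0,3} = 1
g(11) = mex{1,2} = 0
So g(11) = 0.
By the Sprague-Grundy theorem, the Grundy value of a sum of independent games is the XOR of the component values.
Combined value = 3 ⊕ 5 ⊕ 0 = 6.

6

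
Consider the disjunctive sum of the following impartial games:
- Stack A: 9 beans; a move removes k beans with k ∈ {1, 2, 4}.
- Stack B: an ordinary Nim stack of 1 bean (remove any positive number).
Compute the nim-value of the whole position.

1

Build the Grundy sequence for stack A with g(k) = mex{g(k−s) : s ∈ {1, 2, 4}, s ≤ k}:
g(0) = mex{} = 0
g(1) = mex{0} = 1
g(2) = mex{0,1} = 2
g(3) = mex{1,2} = 0
g(4) = mex{0,2} = 1
g(5) = mex{0,1} = 2
g(6) = mex{1,2} = 0
g(7) = mex{0,2} = 1
g(8) = mex{0,1} = 2
g(9) = mex{1,2} = 0
So g(9) = 0.
Stack B is a plain Nim stack of size 1, so its Grundy value is 1.
By the Sprague-Grundy theorem, the Grundy value of a sum of independent games is the XOR of the component values.
Combined value = 0 XOR 1 = 1.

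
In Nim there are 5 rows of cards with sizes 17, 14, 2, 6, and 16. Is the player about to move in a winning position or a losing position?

Winning position

Compute the nim-sum pairwise:
17 XOR 14 = 31
31 XOR 2 = 29
29 XOR 6 = 27
27 XOR 16 = 11
The nim-sum is 11 ≠ 0, so this is an N-position: the player to move can win.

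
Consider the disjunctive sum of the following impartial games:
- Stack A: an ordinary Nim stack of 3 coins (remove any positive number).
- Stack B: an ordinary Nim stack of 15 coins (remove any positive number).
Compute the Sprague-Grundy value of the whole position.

12

Stack A is a plain Nim stack of size 3, so its Grundy value is 3.
Stack B is a plain Nim stack of size 15, so its Grundy value is 15.
By the Sprague-Grundy theorem, the Grundy value of a sum of independent games is the XOR of the component values.
Combined value = 3 XOR 15 = 12.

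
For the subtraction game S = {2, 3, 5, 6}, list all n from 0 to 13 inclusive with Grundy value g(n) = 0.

0, 1, 8, 9

Compute g(0), g(1), … for moves {2, 3, 5, 6}:
g(0) = mex{} = 0
g(1) = mex{} = 0
g(2) = mex{0} = 1
g(3) = mex{0} = 1
g(4) = mex{0,1} = 2
g(5) = mex{0,1} = 2
g(6) = mex{0,1,2} = 3
g(7) = mex{0,1,2} = 3
g(8) = mex{1,2,3} = 0
g(9) = mex{1,2,3} = 0
g(10) = mex{0,2,3} = 1
g(11) = mex{0,2,3} = 1
g(12) = mex{0,1,3} = 2
g(13) = mex{0,1,3} = 2
The P-positions (g = 0) in 0..13 are 0, 1, 8, 9.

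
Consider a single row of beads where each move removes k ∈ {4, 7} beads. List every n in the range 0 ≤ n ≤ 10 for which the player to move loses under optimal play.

0, 1, 2, 3

Grundy values for subtraction set {4, 7}:
k:     0  1  2  3  4  5  6  7  8  9 10
g(k):  0  0  0  0  1  1  1  1  2  2  2
The P-positions (g = 0) in 0..10 are 0, 1, 2, 3.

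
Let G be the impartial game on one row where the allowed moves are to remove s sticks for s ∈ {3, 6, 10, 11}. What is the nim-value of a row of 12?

Grundy values for subtraction set {3, 6, 10, 11}:
g(0) = mex{} = 0
g(1) = mex{} = 0
g(2) = mex{} = 0
g(3) = mex{0} = 1
g(4) = mex{0} = 1
g(5) = mex{0} = 1
g(6) = mex{0,1} = 2
g(7) = mex{0,1} = 2
g(8) = mex{0,1} = 2
g(9) = mex{1,2} = 0
g(10) = mex{0,1,2} = 3
g(11) = mex{0,1,2} = 3
g(12) = mex{0,2} = 1
So g(12) = 1.

1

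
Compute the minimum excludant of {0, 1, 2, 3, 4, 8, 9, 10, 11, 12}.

The values 0, 1, 2, 3, 4 are all present; 5 is the first non-negative integer missing from the set.

5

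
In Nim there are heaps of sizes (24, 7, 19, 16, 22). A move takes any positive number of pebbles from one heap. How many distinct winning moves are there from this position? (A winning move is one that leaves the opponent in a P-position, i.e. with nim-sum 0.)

Compute the nim-sum pairwise:
24 XOR 7 = 31
31 XOR 19 = 12
12 XOR 16 = 28
28 XOR 22 = 10
The overall nim-sum is X = 10. A heap of size p has a winning move iff p XOR X < p (reduce it to p XOR X).
  24: 24 XOR 10 = 18 < 24 — winning move (to 18).
  7: 7 XOR 10 = 13 ≥ 7 — no move.
  19: 19 XOR 10 = 25 ≥ 19 — no move.
  16: 16 XOR 10 = 26 ≥ 16 — no move.
  22: 22 XOR 10 = 28 ≥ 22 — no move.
That gives 1 winning move.

1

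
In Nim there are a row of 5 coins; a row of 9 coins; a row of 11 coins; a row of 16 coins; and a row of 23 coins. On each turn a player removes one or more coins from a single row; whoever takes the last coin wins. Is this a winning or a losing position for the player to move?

Nim-sum: 5 ⊕ 9 ⊕ 11 ⊕ 16 ⊕ 23 = 0.
The nim-sum is 0, so this is a P-position: the player to move is in a losing position under optimal play.

Losing position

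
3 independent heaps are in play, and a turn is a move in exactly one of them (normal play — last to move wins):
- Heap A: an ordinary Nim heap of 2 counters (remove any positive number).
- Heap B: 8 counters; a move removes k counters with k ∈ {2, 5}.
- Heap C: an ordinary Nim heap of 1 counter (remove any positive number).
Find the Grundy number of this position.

3

Heap A is a plain Nim heap of size 2, so its Grundy value is 2.
Grundy values for heap B (subtraction set {2, 5}):
k:     0  1  2  3  4  5  6  7  8
g(k):  0  0  1  1  0  2  1  0  0
So g(8) = 0.
Heap C is a plain Nim heap of size 1, so its Grundy value is 1.
The value of a disjunctive sum is the nim-sum of the parts.
Combined value = 2 XOR 0 XOR 1 = 3.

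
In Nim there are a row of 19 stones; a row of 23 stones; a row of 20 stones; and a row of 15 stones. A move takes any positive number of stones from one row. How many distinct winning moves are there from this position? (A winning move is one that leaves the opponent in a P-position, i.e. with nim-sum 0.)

3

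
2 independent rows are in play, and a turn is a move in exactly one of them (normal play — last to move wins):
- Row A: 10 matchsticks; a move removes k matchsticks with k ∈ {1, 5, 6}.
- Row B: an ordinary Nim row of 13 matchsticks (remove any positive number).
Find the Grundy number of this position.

15

Build the Grundy sequence for row A with g(k) = mex{g(k−s) : s ∈ {1, 5, 6}, s ≤ k}:
k:     0  1  2  3  4  5  6  7  8  9 10
g(k):  0  1  0  1  0  1  2  3  2  3  2
So g(10) = 2.
Row B is a plain Nim row of size 13, so its Grundy value is 13.
The value of a disjunctive sum is the nim-sum of the parts.
Combined value = 2 ⊕ 13 = 15.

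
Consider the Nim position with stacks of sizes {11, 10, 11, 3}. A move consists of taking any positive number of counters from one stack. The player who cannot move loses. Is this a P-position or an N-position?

N-position

Nim-sum: 11 ⊕ 10 ⊕ 11 ⊕ 3 = 9.
The nim-sum is 9 ≠ 0, so this is an N-position: the player to move can win.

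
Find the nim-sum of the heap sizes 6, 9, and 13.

2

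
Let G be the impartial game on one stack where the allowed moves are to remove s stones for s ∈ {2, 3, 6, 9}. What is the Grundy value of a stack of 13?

0

Compute g(0), g(1), … for moves {2, 3, 6, 9}:
g(0) = mex{} = 0
g(1) = mex{} = 0
g(2) = mex{0} = 1
g(3) = mex{0} = 1
g(4) = mex{0,1} = 2
g(5) = mex{1} = 0
g(6) = mex{0,1,2} = 3
g(7) = mex{0,2} = 1
g(8) = mex{0,1,3} = 2
g(9) = mex{0,1,3} = 2
g(10) = mex{0,1,2} = 3
g(11) = mex{0,1,2} = 3
g(12) = mex{1,2,3} = 0
g(13) = mex{1,2,3} = 0
So g(13) = 0.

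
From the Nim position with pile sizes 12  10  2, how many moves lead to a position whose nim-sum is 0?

1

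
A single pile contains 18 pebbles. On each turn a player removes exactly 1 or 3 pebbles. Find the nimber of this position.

0

Compute g(0), g(1), … for moves {1, 3}:
k:     0  1  2  3  4  5  6  7  8  9 10 11 12 13 14 15 16 17 18
g(k):  0  1  0  1  0  1  0  1  0  1  0  1  0  1  0  1  0  1  0
So g(18) = 0.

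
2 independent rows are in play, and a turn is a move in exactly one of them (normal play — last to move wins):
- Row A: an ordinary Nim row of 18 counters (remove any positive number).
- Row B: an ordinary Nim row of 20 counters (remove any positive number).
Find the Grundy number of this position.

6

Row A is a plain Nim row of size 18, so its Grundy value is 18.
Row B is a plain Nim row of size 20, so its Grundy value is 20.
By the Sprague-Grundy theorem, the Grundy value of a sum of independent games is the XOR of the component values.
Combined value = 18 XOR 20 = 6.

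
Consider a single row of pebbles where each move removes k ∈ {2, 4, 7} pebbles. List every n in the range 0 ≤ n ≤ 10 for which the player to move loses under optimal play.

0, 1, 6, 9

Build the Grundy sequence with g(k) = mex{g(k−s) : s ∈ {2, 4, 7}, s ≤ k}:
g(0) = mex{} = 0
g(1) = mex{} = 0
g(2) = mex{0} = 1
g(3) = mex{0} = 1
g(4) = mex{0,1} = 2
g(5) = mex{0,1} = 2
g(6) = mex{1,2} = 0
g(7) = mex{0,1,2} = 3
g(8) = mex{0,2} = 1
g(9) = mex{1,2,3} = 0
g(10) = mex{0,1} = 2
The P-positions (g = 0) in 0..10 are 0, 1, 6, 9.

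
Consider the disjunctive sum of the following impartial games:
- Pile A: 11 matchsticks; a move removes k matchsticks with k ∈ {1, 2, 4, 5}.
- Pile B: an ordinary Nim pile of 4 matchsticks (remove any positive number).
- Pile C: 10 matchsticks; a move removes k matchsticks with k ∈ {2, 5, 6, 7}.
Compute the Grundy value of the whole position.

5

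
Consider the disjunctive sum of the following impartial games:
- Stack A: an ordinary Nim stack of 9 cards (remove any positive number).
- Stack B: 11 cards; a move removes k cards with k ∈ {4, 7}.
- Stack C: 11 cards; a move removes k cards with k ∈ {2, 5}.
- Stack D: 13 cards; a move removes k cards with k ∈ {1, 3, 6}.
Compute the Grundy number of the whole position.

9

Stack A is a plain Nim stack of size 9, so its Grundy value is 9.
For stack B, compute g(0), g(1), … with moves {4, 7}:
g(0) = mex{} = 0
g(1) = mex{} = 0
g(2) = mex{} = 0
g(3) = mex{} = 0
g(4) = mex{0} = 1
g(5) = mex{0} = 1
g(6) = mex{0} = 1
g(7) = mex{0} = 1
g(8) = mex{0,1} = 2
g(9) = mex{0,1} = 2
g(10) = mex{0,1} = 2
g(11) = mex{1} = 0
So g(11) = 0.
For stack C, compute g(0), g(1), … with moves {2, 5}:
g(0) = mex{} = 0
g(1) = mex{} = 0
g(2) = mex{0} = 1
g(3) = mex{0} = 1
g(4) = mex{1} = 0
g(5) = mex{0,1} = 2
g(6) = mex{0} = 1
g(7) = mex{1,2} = 0
g(8) = mex{1} = 0
g(9) = mex{0} = 1
g(10) = mex{0,2} = 1
g(11) = mex{1} = 0
So g(11) = 0.
Build the Grundy sequence for stack D with g(k) = mex{g(k−s) : s ∈ {1, 3, 6}, s ≤ k}:
k:     0  1  2  3  4  5  6  7  8  9 10 11 12 13
g(k):  0  1  0  1  0  1  2  3  2  0  1  0  1  0
So g(13) = 0.
By the Sprague-Grundy theorem, the Grundy value of a sum of independent games is the XOR of the component values.
Combined value = 9 ⊕ 0 ⊕ 0 ⊕ 0 = 9.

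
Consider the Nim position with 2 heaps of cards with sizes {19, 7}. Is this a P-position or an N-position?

N-position

In binary:
  10011  (19)
  00111  (7)
  -----
  10100  (20)
The nim-sum is 20 ≠ 0, so this is an N-position: the player to move can win.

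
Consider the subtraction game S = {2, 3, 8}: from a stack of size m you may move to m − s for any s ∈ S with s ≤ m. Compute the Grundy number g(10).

0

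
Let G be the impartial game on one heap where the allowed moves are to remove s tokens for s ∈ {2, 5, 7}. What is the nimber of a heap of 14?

Grundy values for subtraction set {2, 5, 7}:
k:     0  1  2  3  4  5  6  7  8  9 10 11 12 13 14
g(k):  0  0  1  1  0  2  1  3  2  2  0  3  1  0  0
So g(14) = 0.

0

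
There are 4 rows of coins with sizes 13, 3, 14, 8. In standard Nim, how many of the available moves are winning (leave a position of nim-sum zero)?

In binary:
  1101  (13)
  0011  (3)
  1110  (14)
  1000  (8)
  ----
  1000  (8)
The overall nim-sum is X = 8. A row of size p has a winning move iff p XOR X < p (reduce it to p XOR X).
  13: 13 XOR 8 = 5 < 13 — winning move (to 5).
  3: 3 XOR 8 = 11 ≥ 3 — no move.
  14: 14 XOR 8 = 6 < 14 — winning move (to 6).
  8: 8 XOR 8 = 0 < 8 — winning move (to 0).
That gives 3 winning moves.

3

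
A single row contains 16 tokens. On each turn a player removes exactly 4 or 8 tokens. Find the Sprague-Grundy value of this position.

Build the Grundy sequence with g(k) = mex{g(k−s) : s ∈ {4, 8}, s ≤ k}:
k:     0  1  2  3  4  5  6  7  8  9 10 11 12 13 14 15 16
g(k):  0  0  0  0  1  1  1  1  2  2  2  2  0  0  0  0  1
So g(16) = 1.

1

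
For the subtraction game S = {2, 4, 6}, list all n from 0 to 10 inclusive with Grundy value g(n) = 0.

0, 1, 8, 9

Build the Grundy sequence with g(k) = mex{g(k−s) : s ∈ {2, 4, 6}, s ≤ k}:
k:     0  1  2  3  4  5  6  7  8  9 10
g(k):  0  0  1  1  2  2  3  3  0  0  1
The P-positions (g = 0) in 0..10 are 0, 1, 8, 9.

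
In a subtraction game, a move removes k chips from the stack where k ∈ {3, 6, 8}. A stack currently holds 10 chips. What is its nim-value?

Grundy values for subtraction set {3, 6, 8}:
g(0) = mex{} = 0
g(1) = mex{} = 0
g(2) = mex{} = 0
g(3) = mex{0} = 1
g(4) = mex{0} = 1
g(5) = mex{0} = 1
g(6) = mex{0,1} = 2
g(7) = mex{0,1} = 2
g(8) = mex{0,1} = 2
g(9) = mex{0,1,2} = 3
g(10) = mex{0,1,2} = 3
So g(10) = 3.

3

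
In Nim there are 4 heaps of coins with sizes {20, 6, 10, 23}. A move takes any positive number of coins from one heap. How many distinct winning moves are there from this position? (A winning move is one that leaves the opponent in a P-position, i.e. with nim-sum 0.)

Nim-sum: 20 ⊕ 6 ⊕ 10 ⊕ 23 = 15.
The overall nim-sum is X = 15. A heap of size p has a winning move iff p XOR X < p (reduce it to p XOR X).
  20: 20 XOR 15 = 27 ≥ 20 — no move.
  6: 6 XOR 15 = 9 ≥ 6 — no move.
  10: 10 XOR 15 = 5 < 10 — winning move (to 5).
  23: 23 XOR 15 = 24 ≥ 23 — no move.
That gives 1 winning move.

1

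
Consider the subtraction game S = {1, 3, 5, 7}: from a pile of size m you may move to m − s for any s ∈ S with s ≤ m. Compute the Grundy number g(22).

Grundy values for subtraction set {1, 3, 5, 7}:
k:     0  1  2  3  4  5  6  7  8  9 10 11 12 13 14 15 16 17 18 19 20 21 22
g(k):  0  1  0  1  0  1  0  1  0  1  0  1  0  1  0  1  0  1  0  1  0  1  0
So g(22) = 0.

0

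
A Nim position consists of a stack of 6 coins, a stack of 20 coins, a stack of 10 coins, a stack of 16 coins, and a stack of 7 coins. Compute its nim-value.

Nim-sum: 6 XOR 20 XOR 10 XOR 16 XOR 7 = 15.

15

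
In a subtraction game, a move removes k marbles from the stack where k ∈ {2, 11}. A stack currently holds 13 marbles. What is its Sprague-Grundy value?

Build the Grundy sequence with g(k) = mex{g(k−s) : s ∈ {2, 11}, s ≤ k}:
g(0) = mex{} = 0
g(1) = mex{} = 0
g(2) = mex{0} = 1
g(3) = mex{0} = 1
g(4) = mex{1} = 0
g(5) = mex{1} = 0
g(6) = mex{0} = 1
g(7) = mex{0} = 1
g(8) = mex{1} = 0
g(9) = mex{1} = 0
g(10) = mex{0} = 1
g(11) = mex{0} = 1
g(12) = mex{0,1} = 2
g(13) = mex{1} = 0
So g(13) = 0.

0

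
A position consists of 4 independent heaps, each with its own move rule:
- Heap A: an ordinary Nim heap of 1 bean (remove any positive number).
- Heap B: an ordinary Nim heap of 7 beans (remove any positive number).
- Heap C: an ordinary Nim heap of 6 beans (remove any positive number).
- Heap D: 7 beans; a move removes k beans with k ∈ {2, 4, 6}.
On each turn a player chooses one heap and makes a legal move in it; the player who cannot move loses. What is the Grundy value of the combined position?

Heap A is a plain Nim heap of size 1, so its Grundy value is 1.
Heap B is a plain Nim heap of size 7, so its Grundy value is 7.
Heap C is a plain Nim heap of size 6, so its Grundy value is 6.
Build the Grundy sequence for heap D with g(k) = mex{g(k−s) : s ∈ {2, 4, 6}, s ≤ k}:
k:     0  1  2  3  4  5  6  7
g(k):  0  0  1  1  2  2  3  3
So g(7) = 3.
By the Sprague-Grundy theorem, the Grundy value of a sum of independent games is the XOR of the component values.
Combined value = 1 ⊕ 7 ⊕ 6 ⊕ 3 = 3.

3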